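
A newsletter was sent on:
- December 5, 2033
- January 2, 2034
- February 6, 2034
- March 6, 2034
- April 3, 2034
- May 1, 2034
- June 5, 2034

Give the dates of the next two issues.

July 3, 2034; August 7, 2034

These are Mondays at 28- or 35-day spacing (28, 35, 28, 28, 28, 35).
The pattern: 1st Monday of the month.
July 2034 — 1st Monday is July 3, 2034.
August 2034 — 1st Monday is August 7, 2034.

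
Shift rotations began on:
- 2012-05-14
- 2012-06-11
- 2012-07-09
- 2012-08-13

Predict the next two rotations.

2012-09-10, 2012-10-08

All dates are Mondays, 28, 28, 35 days apart.
Specifically, the 2nd Monday of each month.
September 2012 — 2nd Monday is 2012-09-10.
2nd Monday of October 2012: 2012-10-08.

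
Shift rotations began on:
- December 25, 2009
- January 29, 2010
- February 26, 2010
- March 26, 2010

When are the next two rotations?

Every date is a Friday; gaps 35, 28, 28 days.
Each is the last Friday of its month (at least one falls on the 29th or later, ruling out '4th Friday').
Last Friday of April 2010: April 30, 2010.
Last Friday of May 2010: May 28, 2010.

April 30, 2010; May 28, 2010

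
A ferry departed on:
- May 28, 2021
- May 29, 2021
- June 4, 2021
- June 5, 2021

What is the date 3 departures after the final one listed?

The gap pattern 1, 6, 1 repeats every 2 events.
These are the Fridays and Saturdays of each week.
The following Friday is June 11, 2021.
Next Saturday: June 12, 2021.
The following Friday is June 18, 2021.

June 18, 2021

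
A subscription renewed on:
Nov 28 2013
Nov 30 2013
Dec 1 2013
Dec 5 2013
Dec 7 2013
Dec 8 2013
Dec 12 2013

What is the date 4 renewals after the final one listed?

The gap pattern 2, 1, 4, 2, 1, 4 repeats every 3 events.
These are the Thursdays, Saturdays and Sundays of each week.
Next Saturday: Dec 14 2013.
The following Sunday is Dec 15 2013.
Next Thursday: Dec 19 2013.
The following Saturday is Dec 21 2013.

Dec 21 2013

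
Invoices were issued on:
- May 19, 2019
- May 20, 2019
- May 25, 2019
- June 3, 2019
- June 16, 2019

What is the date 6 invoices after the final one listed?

November 25, 2019

Gaps: 1, 5, 9, 13 days — each gap is 4 larger than the previous one.
Next gap: 17 days. June 16, 2019 + 17 days = July 3, 2019.
Next gap: 21 days. July 3, 2019 + 21 days = July 24, 2019.
Next gap: 25 days. July 24, 2019 + 25 days = August 18, 2019.
Next gap: 29 days. August 18, 2019 + 29 days = September 16, 2019.
Next gap: 33 days. September 16, 2019 + 33 days = October 19, 2019.
Next gap: 37 days. October 19, 2019 + 37 days = November 25, 2019.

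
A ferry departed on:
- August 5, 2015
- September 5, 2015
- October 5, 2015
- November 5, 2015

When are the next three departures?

The day-of-month is always 5 (31, 30, 31 days between events).
So this recurs on the 5th of each month.
Next: December 2015 → December 5, 2015.
January 2016: January 5, 2016.
Next: February 2016 → February 5, 2016.

December 5, 2015; January 5, 2016; February 5, 2016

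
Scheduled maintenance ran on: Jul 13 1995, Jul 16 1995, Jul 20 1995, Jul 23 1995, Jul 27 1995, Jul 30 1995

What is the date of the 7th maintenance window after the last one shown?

Aug 24 1995

Gaps: 3, 4, 3, 4, 3 days — not constant, but cyclic with period 2.
The events fall on every Thursday and Sunday.
Next Thursday: Aug 3 1995.
Next Sunday: Aug 6 1995.
Next Thursday: Aug 10 1995.
Next Sunday: Aug 13 1995.
The following Thursday is Aug 17 1995.
Next Sunday: Aug 20 1995.
Next Thursday: Aug 24 1995.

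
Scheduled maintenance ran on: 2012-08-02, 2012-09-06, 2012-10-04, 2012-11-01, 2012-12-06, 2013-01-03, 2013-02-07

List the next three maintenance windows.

Gaps: 35, 28, 28, 35, 28, 35 days — a mix of 28 and 35. Every date is a Thursday.
Each is the 1st Thursday of its month.
1st Thursday of March 2013: 2013-03-07.
1st Thursday of April 2013: 2013-04-04.
May 2013 — 1st Thursday is 2013-05-02.

2013-03-07, 2013-04-04, 2013-05-02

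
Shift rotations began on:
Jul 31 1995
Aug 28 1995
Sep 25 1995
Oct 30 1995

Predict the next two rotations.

Nov 27 1995, Dec 25 1995

These are Mondays with 28, 28, 35-day gaps.
Each is the final Monday of its month — Jul 31 1995 is past the 28th, so '4th Monday' doesn't fit.
Last Monday of November 1995: Nov 27 1995.
Last Monday of December 1995: Dec 25 1995.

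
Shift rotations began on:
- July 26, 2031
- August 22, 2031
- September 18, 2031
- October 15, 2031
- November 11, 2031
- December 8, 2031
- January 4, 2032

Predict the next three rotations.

Gaps between consecutive events: 27, 27, 27, 27, 27, 27 days — a constant 27-day interval.
January 4, 2032 + 27 days = January 31, 2032.
January 31, 2032 + 27 days = February 27, 2032.
February 27, 2032 + 27 days = March 25, 2032.

January 31, 2032; February 27, 2032; March 25, 2032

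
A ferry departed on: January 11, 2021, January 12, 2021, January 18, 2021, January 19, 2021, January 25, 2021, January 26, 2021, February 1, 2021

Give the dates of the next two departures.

Every event lands on a Monday or Tuesday (gaps cycle 1, 6, 1, 6, 1, 6).
So the schedule is: every Monday and Tuesday.
The following Tuesday is February 2, 2021.
The following Monday is February 8, 2021.

February 2, 2021; February 8, 2021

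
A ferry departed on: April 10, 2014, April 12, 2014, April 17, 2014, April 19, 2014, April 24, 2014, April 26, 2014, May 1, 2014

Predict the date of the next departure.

Gaps: 2, 5, 2, 5, 2, 5 days — not constant, but cyclic with period 2.
The events fall on every Thursday and Saturday.
Next Saturday: May 3, 2014.

May 3, 2014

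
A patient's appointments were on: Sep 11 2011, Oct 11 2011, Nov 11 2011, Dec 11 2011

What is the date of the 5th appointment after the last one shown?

May 11 2012

The day-of-month is always 11 (30, 31, 30 days between events).
So this recurs on the 11th of each month.
January 2012: Jan 11 2012.
Next: February 2012 → Feb 11 2012.
March 2012: Mar 11 2012.
Next: April 2012 → Apr 11 2012.
Next: May 2012 → May 11 2012.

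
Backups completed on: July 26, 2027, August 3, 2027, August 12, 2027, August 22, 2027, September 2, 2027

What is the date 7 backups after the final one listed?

December 16, 2027

Gaps: 8, 9, 10, 11 days — each gap is 1 larger than the previous one.
Next gap: 12 days. September 2, 2027 + 12 days = September 14, 2027.
Next gap: 13 days. September 14, 2027 + 13 days = September 27, 2027.
Next gap: 14 days. September 27, 2027 + 14 days = October 11, 2027.
Next gap: 15 days. October 11, 2027 + 15 days = October 26, 2027.
Next gap: 16 days. October 26, 2027 + 16 days = November 11, 2027.
Next gap: 17 days. November 11, 2027 + 17 days = November 28, 2027.
Next gap: 18 days. November 28, 2027 + 18 days = December 16, 2027.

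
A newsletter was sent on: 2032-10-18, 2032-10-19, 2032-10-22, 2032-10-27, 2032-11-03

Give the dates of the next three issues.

2032-11-12, 2032-11-23, 2032-12-06

The spacing grows by 2 each time: 1, 3, 5, 7 days.
Next gap: 9 days. 2032-11-03 + 9 days = 2032-11-12.
Next gap: 11 days. 2032-11-12 + 11 days = 2032-11-23.
Next gap: 13 days. 2032-11-23 + 13 days = 2032-12-06.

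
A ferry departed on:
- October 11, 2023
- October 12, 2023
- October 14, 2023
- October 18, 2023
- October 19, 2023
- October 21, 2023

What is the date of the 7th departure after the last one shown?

Every event lands on a Wednesday or Thursday or Saturday (gaps cycle 1, 2, 4, 1, 2).
So the schedule is: every Wednesday, Thursday and Saturday.
Next Wednesday: October 25, 2023.
Next Thursday: October 26, 2023.
Next Saturday: October 28, 2023.
Next Wednesday: November 1, 2023.
Next Thursday: November 2, 2023.
The following Saturday is November 4, 2023.
Next Wednesday: November 8, 2023.

November 8, 2023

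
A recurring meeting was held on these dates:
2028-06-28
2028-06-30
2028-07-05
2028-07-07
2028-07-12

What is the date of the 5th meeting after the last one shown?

Every event lands on a Wednesday or Friday (gaps cycle 2, 5, 2, 5).
So the schedule is: every Wednesday and Friday.
The following Friday is 2028-07-14.
The following Wednesday is 2028-07-19.
Next Friday: 2028-07-21.
The following Wednesday is 2028-07-26.
Next Friday: 2028-07-28.

2028-07-28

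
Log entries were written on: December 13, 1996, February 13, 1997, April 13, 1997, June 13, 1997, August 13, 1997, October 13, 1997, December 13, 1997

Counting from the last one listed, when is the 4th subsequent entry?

Each date is the 13th; the gaps (62, 59, 61, 61, 61, 61) track the month lengths.
The rule is the 13th of every 2 months.
February 1998: February 13, 1998.
April 1998: April 13, 1998.
June 1998: June 13, 1998.
August 1998: August 13, 1998.

August 13, 1998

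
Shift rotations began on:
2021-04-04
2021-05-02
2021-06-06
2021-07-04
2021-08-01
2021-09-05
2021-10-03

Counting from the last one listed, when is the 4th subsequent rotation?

These are Sundays at 28- or 35-day spacing (28, 35, 28, 28, 35, 28).
The pattern: 1st Sunday of the month.
November 2021 — 1st Sunday is 2021-11-07.
1st Sunday of December 2021: 2021-12-05.
1st Sunday of January 2022: 2022-01-02.
1st Sunday of February 2022: 2022-02-06.

2022-02-06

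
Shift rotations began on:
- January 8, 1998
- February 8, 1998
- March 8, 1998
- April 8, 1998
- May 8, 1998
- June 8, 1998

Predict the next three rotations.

Each date is the 8th; the gaps (31, 28, 31, 30, 31) track the month lengths.
The rule is the 8th of each month.
July 1998: July 8, 1998.
Next: August 1998 → August 8, 1998.
Next: September 1998 → September 8, 1998.

July 8, 1998; August 8, 1998; September 8, 1998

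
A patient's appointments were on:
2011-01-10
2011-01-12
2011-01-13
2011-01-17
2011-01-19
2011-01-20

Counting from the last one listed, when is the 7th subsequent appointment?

The gap pattern 2, 1, 4, 2, 1 repeats every 3 events.
These are the Mondays, Wednesdays and Thursdays of each week.
Next Monday: 2011-01-24.
Next Wednesday: 2011-01-26.
The following Thursday is 2011-01-27.
The following Monday is 2011-01-31.
Next Wednesday: 2011-02-02.
The following Thursday is 2011-02-03.
The following Monday is 2011-02-07.

2011-02-07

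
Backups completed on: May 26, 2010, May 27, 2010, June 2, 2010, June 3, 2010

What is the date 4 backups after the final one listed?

The gap pattern 1, 6, 1 repeats every 2 events.
These are the Wednesdays and Thursdays of each week.
The following Wednesday is June 9, 2010.
Next Thursday: June 10, 2010.
Next Wednesday: June 16, 2010.
Next Thursday: June 17, 2010.

June 17, 2010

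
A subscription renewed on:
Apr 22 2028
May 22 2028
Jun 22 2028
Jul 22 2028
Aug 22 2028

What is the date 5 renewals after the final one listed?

Jan 22 2029

Each date is the 22nd; the gaps (30, 31, 30, 31) track the month lengths.
The rule is the 22nd of each month.
September 2028: Sep 22 2028.
October 2028: Oct 22 2028.
November 2028: Nov 22 2028.
December 2028: Dec 22 2028.
January 2029: Jan 22 2029.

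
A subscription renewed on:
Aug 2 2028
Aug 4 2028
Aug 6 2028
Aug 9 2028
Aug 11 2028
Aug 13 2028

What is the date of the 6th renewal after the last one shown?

Aug 27 2028

The gap pattern 2, 2, 3, 2, 2 repeats every 3 events.
These are the Wednesdays, Fridays and Sundays of each week.
Next Wednesday: Aug 16 2028.
The following Friday is Aug 18 2028.
Next Sunday: Aug 20 2028.
The following Wednesday is Aug 23 2028.
Next Friday: Aug 25 2028.
Next Sunday: Aug 27 2028.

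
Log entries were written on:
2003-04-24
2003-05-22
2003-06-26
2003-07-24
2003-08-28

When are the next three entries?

2003-09-25, 2003-10-23, 2003-11-27

Gaps: 28, 35, 28, 35 days — a mix of 28 and 35. Every date is a Thursday.
Each is the 4th Thursday of its month.
4th Thursday of September 2003: 2003-09-25.
4th Thursday of October 2003: 2003-10-23.
4th Thursday of November 2003: 2003-11-27.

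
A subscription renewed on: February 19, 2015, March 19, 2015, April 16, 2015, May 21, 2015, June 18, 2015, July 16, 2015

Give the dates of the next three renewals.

August 20, 2015; September 17, 2015; October 15, 2015

These are Thursdays at 28- or 35-day spacing (28, 28, 35, 28, 28).
The pattern: 3rd Thursday of the month.
August 2015 — 3rd Thursday is August 20, 2015.
3rd Thursday of September 2015: September 17, 2015.
October 2015 — 3rd Thursday is October 15, 2015.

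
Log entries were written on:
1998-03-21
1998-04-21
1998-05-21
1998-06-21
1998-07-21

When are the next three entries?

The day-of-month is always 21 (31, 30, 31, 30 days between events).
So this recurs on the 21st of each month.
Next: August 1998 → 1998-08-21.
Next: September 1998 → 1998-09-21.
October 1998: 1998-10-21.

1998-08-21, 1998-09-21, 1998-10-21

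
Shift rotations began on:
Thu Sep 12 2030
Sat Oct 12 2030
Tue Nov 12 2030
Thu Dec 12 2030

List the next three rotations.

Sun Jan 12 2031, Wed Feb 12 2031, Wed Mar 12 2031

Each date is the 12th; the gaps (30, 31, 30) track the month lengths.
The rule is the 12th of each month.
Next: January 2031 → Sun Jan 12 2031.
February 2031: Wed Feb 12 2031.
March 2031: Wed Mar 12 2031.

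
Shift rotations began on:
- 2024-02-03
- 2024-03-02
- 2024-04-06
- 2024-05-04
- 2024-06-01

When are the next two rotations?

2024-07-06, 2024-08-03

These are Saturdays at 28- or 35-day spacing (28, 35, 28, 28).
The pattern: 1st Saturday of the month.
1st Saturday of July 2024: 2024-07-06.
1st Saturday of August 2024: 2024-08-03.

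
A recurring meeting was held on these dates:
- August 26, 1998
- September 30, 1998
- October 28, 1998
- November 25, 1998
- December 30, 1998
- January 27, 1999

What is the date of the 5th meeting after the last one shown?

June 30, 1999

Every date is a Wednesday; gaps 35, 28, 28, 35, 28 days.
Each is the last Wednesday of its month (at least one falls on the 29th or later, ruling out '4th Wednesday').
February 1999 ends with Wednesday February 24, 1999.
Last Wednesday of March 1999: March 31, 1999.
Last Wednesday of April 1999: April 28, 1999.
Last Wednesday of May 1999: May 26, 1999.
June 1999 ends with Wednesday June 30, 1999.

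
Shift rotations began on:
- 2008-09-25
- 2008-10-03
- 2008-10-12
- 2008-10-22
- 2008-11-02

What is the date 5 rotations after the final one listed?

The spacing grows by 1 each time: 8, 9, 10, 11 days.
Next gap: 12 days. 2008-11-02 + 12 days = 2008-11-14.
Next gap: 13 days. 2008-11-14 + 13 days = 2008-11-27.
Next gap: 14 days. 2008-11-27 + 14 days = 2008-12-11.
Next gap: 15 days. 2008-12-11 + 15 days = 2008-12-26.
Next gap: 16 days. 2008-12-26 + 16 days = 2009-01-11.

2009-01-11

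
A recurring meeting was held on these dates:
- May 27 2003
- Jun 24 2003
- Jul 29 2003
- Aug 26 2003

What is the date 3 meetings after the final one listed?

Nov 25 2003

Every date is a Tuesday; gaps 28, 35, 28 days.
Each is the last Tuesday of its month (at least one falls on the 29th or later, ruling out '4th Tuesday').
Last Tuesday of September 2003: Sep 30 2003.
October 2003 ends with Tuesday Oct 28 2003.
November 2003 ends with Tuesday Nov 25 2003.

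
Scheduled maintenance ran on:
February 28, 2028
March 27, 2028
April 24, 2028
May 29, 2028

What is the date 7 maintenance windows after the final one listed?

December 25, 2028

All Mondays; the gaps (28, 28, 35) vary with month length.
This is the last Monday of each month.
Last Monday of June 2028: June 26, 2028.
July 2028 ends with Monday July 31, 2028.
Last Monday of August 2028: August 28, 2028.
September 2028 ends with Monday September 25, 2028.
October 2028 ends with Monday October 30, 2028.
November 2028 ends with Monday November 27, 2028.
December 2028 ends with Monday December 25, 2028.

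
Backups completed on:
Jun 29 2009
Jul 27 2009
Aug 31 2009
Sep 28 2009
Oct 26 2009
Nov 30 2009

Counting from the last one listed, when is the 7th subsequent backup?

All Mondays; the gaps (28, 35, 28, 28, 35) vary with month length.
This is the last Monday of each month.
December 2009 ends with Monday Dec 28 2009.
Last Monday of January 2010: Jan 25 2010.
Last Monday of February 2010: Feb 22 2010.
Last Monday of March 2010: Mar 29 2010.
Last Monday of April 2010: Apr 26 2010.
Last Monday of May 2010: May 31 2010.
Last Monday of June 2010: Jun 28 2010.

Jun 28 2010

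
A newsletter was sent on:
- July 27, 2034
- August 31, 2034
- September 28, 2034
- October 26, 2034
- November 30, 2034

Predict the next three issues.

December 28, 2034; January 25, 2035; February 22, 2035

Every date is a Thursday; gaps 35, 28, 28, 35 days.
Each is the last Thursday of its month (at least one falls on the 29th or later, ruling out '4th Thursday').
Last Thursday of December 2034: December 28, 2034.
January 2035 ends with Thursday January 25, 2035.
February 2035 ends with Thursday February 22, 2035.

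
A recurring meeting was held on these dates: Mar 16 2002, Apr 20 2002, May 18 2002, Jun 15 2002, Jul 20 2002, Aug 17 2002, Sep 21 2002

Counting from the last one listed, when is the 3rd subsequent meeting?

Dec 21 2002

These are Saturdays at 28- or 35-day spacing (35, 28, 28, 35, 28, 35).
The pattern: 3rd Saturday of the month.
3rd Saturday of October 2002: Oct 19 2002.
3rd Saturday of November 2002: Nov 16 2002.
December 2002 — 3rd Saturday is Dec 21 2002.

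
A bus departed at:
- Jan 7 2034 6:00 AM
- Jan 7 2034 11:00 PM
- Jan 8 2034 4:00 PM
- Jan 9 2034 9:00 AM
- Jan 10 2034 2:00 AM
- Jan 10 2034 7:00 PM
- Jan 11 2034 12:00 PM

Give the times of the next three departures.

Jan 12 2034 5:00 AM, Jan 12 2034 10:00 PM, Jan 13 2034 3:00 PM

The interval is a steady 17 hours (17, 17, 17, 17, 17, 17).
Jan 11 2034 12:00 PM + 17 h = Jan 12 2034 5:00 AM.
Jan 12 2034 5:00 AM + 17 h = Jan 12 2034 10:00 PM.
Jan 12 2034 10:00 PM + 17 h = Jan 13 2034 3:00 PM.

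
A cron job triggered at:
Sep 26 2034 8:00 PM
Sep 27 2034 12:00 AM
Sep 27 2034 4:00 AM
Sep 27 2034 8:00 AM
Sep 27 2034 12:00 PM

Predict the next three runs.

Sep 27 2034 4:00 PM, Sep 27 2034 8:00 PM, Sep 28 2034 12:00 AM

The interval is a steady 4 hours (4, 4, 4, 4).
Sep 27 2034 12:00 PM + 4 h = Sep 27 2034 4:00 PM.
Sep 27 2034 4:00 PM + 4 h = Sep 27 2034 8:00 PM.
Sep 27 2034 8:00 PM + 4 h = Sep 28 2034 12:00 AM.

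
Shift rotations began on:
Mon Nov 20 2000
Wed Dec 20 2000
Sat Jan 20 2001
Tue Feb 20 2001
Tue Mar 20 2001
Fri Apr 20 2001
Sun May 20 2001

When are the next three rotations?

Gaps: 30, 31, 31, 28, 31, 30 days — not constant. Every event is on the 20th of the month.
Pattern: the 20th of each month.
June 2001: Wed Jun 20 2001.
Next: July 2001 → Fri Jul 20 2001.
August 2001: Mon Aug 20 2001.

Wed Jun 20 2001, Fri Jul 20 2001, Mon Aug 20 2001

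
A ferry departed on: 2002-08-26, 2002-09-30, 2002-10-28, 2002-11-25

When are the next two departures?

2002-12-30, 2003-01-27

All Mondays; the gaps (35, 28, 28) vary with month length.
This is the last Monday of each month.
December 2002 ends with Monday 2002-12-30.
January 2003 ends with Monday 2003-01-27.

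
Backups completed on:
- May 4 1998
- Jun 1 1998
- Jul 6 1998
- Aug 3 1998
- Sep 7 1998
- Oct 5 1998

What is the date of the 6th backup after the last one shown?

Gaps: 28, 35, 28, 35, 28 days — a mix of 28 and 35. Every date is a Monday.
Each is the 1st Monday of its month.
1st Monday of November 1998: Nov 2 1998.
1st Monday of December 1998: Dec 7 1998.
January 1999 — 1st Monday is Jan 4 1999.
1st Monday of February 1999: Feb 1 1999.
1st Monday of March 1999: Mar 1 1999.
April 1999 — 1st Monday is Apr 5 1999.

Apr 5 1999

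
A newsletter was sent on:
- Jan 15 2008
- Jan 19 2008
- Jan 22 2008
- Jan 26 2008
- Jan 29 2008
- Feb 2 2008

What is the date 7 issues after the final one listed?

Gaps: 4, 3, 4, 3, 4 days — not constant, but cyclic with period 2.
The events fall on every Tuesday and Saturday.
The following Tuesday is Feb 5 2008.
The following Saturday is Feb 9 2008.
Next Tuesday: Feb 12 2008.
Next Saturday: Feb 16 2008.
Next Tuesday: Feb 19 2008.
Next Saturday: Feb 23 2008.
Next Tuesday: Feb 26 2008.

Feb 26 2008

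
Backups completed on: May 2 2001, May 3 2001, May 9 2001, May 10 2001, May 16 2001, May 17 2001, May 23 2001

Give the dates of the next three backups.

May 24 2001, May 30 2001, May 31 2001

Gaps: 1, 6, 1, 6, 1, 6 days — not constant, but cyclic with period 2.
The events fall on every Wednesday and Thursday.
Next Thursday: May 24 2001.
The following Wednesday is May 30 2001.
The following Thursday is May 31 2001.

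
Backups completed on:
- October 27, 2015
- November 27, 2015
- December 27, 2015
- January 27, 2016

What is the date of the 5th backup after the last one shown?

June 27, 2016

Each date is the 27th; the gaps (31, 30, 31) track the month lengths.
The rule is the 27th of each month.
Next: February 2016 → February 27, 2016.
Next: March 2016 → March 27, 2016.
April 2016: April 27, 2016.
Next: May 2016 → May 27, 2016.
June 2016: June 27, 2016.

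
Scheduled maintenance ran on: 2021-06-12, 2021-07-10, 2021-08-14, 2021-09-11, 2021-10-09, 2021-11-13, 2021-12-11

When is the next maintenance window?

2022-01-08

These are Saturdays at 28- or 35-day spacing (28, 35, 28, 28, 35, 28).
The pattern: 2nd Saturday of the month.
2nd Saturday of January 2022: 2022-01-08.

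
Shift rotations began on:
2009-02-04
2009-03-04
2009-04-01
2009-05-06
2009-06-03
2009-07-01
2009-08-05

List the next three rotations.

These are Wednesdays at 28- or 35-day spacing (28, 28, 35, 28, 28, 35).
The pattern: 1st Wednesday of the month.
September 2009 — 1st Wednesday is 2009-09-02.
October 2009 — 1st Wednesday is 2009-10-07.
1st Wednesday of November 2009: 2009-11-04.

2009-09-02, 2009-10-07, 2009-11-04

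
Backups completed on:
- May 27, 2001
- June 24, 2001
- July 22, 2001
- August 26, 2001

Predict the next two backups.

September 23, 2001; October 28, 2001

All dates are Sundays, 28, 28, 35 days apart.
Specifically, the 4th Sunday of each month.
4th Sunday of September 2001: September 23, 2001.
4th Sunday of October 2001: October 28, 2001.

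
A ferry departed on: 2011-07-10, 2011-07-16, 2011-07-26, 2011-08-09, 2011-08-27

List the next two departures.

2011-09-18, 2011-10-14

Gaps: 6, 10, 14, 18 days — each gap is 4 larger than the previous one.
Next gap: 22 days. 2011-08-27 + 22 days = 2011-09-18.
Next gap: 26 days. 2011-09-18 + 26 days = 2011-10-14.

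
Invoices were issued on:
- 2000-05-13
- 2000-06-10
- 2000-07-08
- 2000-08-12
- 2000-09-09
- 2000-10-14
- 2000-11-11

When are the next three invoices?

2000-12-09, 2001-01-13, 2001-02-10

All dates are Saturdays, 28, 28, 35, 28, 35, 28 days apart.
Specifically, the 2nd Saturday of each month.
December 2000 — 2nd Saturday is 2000-12-09.
2nd Saturday of January 2001: 2001-01-13.
February 2001 — 2nd Saturday is 2001-02-10.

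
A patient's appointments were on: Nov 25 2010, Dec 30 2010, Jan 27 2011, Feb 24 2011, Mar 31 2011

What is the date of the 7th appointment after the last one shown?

Oct 27 2011

These are Thursdays with 35, 28, 28, 35-day gaps.
Each is the final Thursday of its month — Dec 30 2010 is past the 28th, so '4th Thursday' doesn't fit.
April 2011 ends with Thursday Apr 28 2011.
Last Thursday of May 2011: May 26 2011.
Last Thursday of June 2011: Jun 30 2011.
Last Thursday of July 2011: Jul 28 2011.
Last Thursday of August 2011: Aug 25 2011.
Last Thursday of September 2011: Sep 29 2011.
Last Thursday of October 2011: Oct 27 2011.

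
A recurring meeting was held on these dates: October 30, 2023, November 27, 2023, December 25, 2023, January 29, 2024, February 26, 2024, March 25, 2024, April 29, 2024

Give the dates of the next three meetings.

These are Mondays with 28, 28, 35, 28, 28, 35-day gaps.
Each is the final Monday of its month — October 30, 2023 is past the 28th, so '4th Monday' doesn't fit.
May 2024 ends with Monday May 27, 2024.
Last Monday of June 2024: June 24, 2024.
July 2024 ends with Monday July 29, 2024.

May 27, 2024; June 24, 2024; July 29, 2024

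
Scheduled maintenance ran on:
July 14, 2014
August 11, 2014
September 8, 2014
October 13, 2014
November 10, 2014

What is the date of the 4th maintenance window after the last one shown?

These are Mondays at 28- or 35-day spacing (28, 28, 35, 28).
The pattern: 2nd Monday of the month.
December 2014 — 2nd Monday is December 8, 2014.
January 2015 — 2nd Monday is January 12, 2015.
February 2015 — 2nd Monday is February 9, 2015.
March 2015 — 2nd Monday is March 9, 2015.

March 9, 2015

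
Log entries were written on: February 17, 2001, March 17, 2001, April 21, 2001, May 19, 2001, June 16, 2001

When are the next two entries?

July 21, 2001; August 18, 2001

Gaps: 28, 35, 28, 28 days — a mix of 28 and 35. Every date is a Saturday.
Each is the 3rd Saturday of its month.
3rd Saturday of July 2001: July 21, 2001.
3rd Saturday of August 2001: August 18, 2001.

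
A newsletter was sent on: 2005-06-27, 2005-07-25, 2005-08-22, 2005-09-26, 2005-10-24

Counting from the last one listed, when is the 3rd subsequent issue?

All dates are Mondays, 28, 28, 35, 28 days apart.
Specifically, the 4th Monday of each month.
November 2005 — 4th Monday is 2005-11-28.
4th Monday of December 2005: 2005-12-26.
4th Monday of January 2006: 2006-01-23.

2006-01-23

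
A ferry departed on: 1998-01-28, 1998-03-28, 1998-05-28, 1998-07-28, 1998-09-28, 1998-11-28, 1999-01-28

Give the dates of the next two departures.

Each date is the 28th; the gaps (59, 61, 61, 62, 61, 61) track the month lengths.
The rule is the 28th of every 2 months.
March 1999: 1999-03-28.
May 1999: 1999-05-28.

1999-03-28, 1999-05-28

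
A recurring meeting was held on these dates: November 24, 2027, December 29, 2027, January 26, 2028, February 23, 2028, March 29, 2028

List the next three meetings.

Every date is a Wednesday; gaps 35, 28, 28, 35 days.
Each is the last Wednesday of its month (at least one falls on the 29th or later, ruling out '4th Wednesday').
Last Wednesday of April 2028: April 26, 2028.
May 2028 ends with Wednesday May 31, 2028.
June 2028 ends with Wednesday June 28, 2028.

April 26, 2028; May 31, 2028; June 28, 2028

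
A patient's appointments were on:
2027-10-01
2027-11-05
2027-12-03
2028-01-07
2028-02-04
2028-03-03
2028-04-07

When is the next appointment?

2028-05-05

These are Fridays at 28- or 35-day spacing (35, 28, 35, 28, 28, 35).
The pattern: 1st Friday of the month.
1st Friday of May 2028: 2028-05-05.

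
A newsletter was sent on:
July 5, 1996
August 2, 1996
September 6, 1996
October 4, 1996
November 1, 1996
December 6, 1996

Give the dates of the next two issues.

January 3, 1997; February 7, 1997

These are Fridays at 28- or 35-day spacing (28, 35, 28, 28, 35).
The pattern: 1st Friday of the month.
January 1997 — 1st Friday is January 3, 1997.
1st Friday of February 1997: February 7, 1997.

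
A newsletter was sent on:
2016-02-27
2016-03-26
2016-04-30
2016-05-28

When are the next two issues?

All Saturdays; the gaps (28, 35, 28) vary with month length.
This is the last Saturday of each month.
Last Saturday of June 2016: 2016-06-25.
Last Saturday of July 2016: 2016-07-30.

2016-06-25, 2016-07-30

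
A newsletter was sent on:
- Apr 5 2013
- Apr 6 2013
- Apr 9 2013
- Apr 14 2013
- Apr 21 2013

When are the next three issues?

Intervals are 1, 3, 5, 7 days — an arithmetic progression with common difference 2.
Next gap: 9 days. Apr 21 2013 + 9 days = Apr 30 2013.
Next gap: 11 days. Apr 30 2013 + 11 days = May 11 2013.
Next gap: 13 days. May 11 2013 + 13 days = May 24 2013.

Apr 30 2013, May 11 2013, May 24 2013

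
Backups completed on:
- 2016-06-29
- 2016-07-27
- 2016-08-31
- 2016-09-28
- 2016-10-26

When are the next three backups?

2016-11-30, 2016-12-28, 2017-01-25

These are Wednesdays with 28, 35, 28, 28-day gaps.
Each is the final Wednesday of its month — 2016-06-29 is past the 28th, so '4th Wednesday' doesn't fit.
November 2016 ends with Wednesday 2016-11-30.
December 2016 ends with Wednesday 2016-12-28.
Last Wednesday of January 2017: 2017-01-25.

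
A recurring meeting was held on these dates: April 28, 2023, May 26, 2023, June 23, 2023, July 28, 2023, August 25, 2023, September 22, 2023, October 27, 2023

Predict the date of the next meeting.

These are Fridays at 28- or 35-day spacing (28, 28, 35, 28, 28, 35).
The pattern: 4th Friday of the month.
4th Friday of November 2023: November 24, 2023.

November 24, 2023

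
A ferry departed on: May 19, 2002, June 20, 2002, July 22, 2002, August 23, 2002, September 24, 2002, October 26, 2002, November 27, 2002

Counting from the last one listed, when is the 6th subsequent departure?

June 7, 2003

Every event comes 32 days after the last (32, 32, 32, 32, 32, 32).
November 27, 2002 + 32 days = December 29, 2002.
December 29, 2002 + 32 days = January 30, 2003.
January 30, 2003 + 32 days = March 3, 2003.
March 3, 2003 + 32 days = April 4, 2003.
April 4, 2003 + 32 days = May 6, 2003.
May 6, 2003 + 32 days = June 7, 2003.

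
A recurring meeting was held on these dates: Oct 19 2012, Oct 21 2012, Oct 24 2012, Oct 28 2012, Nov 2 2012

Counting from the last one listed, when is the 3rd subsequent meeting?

Intervals are 2, 3, 4, 5 days — an arithmetic progression with common difference 1.
Next gap: 6 days. Nov 2 2012 + 6 days = Nov 8 2012.
Next gap: 7 days. Nov 8 2012 + 7 days = Nov 15 2012.
Next gap: 8 days. Nov 15 2012 + 8 days = Nov 23 2012.

Nov 23 2012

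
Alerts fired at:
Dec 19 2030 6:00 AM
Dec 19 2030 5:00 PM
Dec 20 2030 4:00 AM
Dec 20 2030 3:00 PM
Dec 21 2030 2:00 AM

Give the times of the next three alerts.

Dec 21 2030 1:00 PM, Dec 22 2030 12:00 AM, Dec 22 2030 11:00 AM

The interval is a steady 11 hours (11, 11, 11, 11).
Dec 21 2030 2:00 AM + 11 h = Dec 21 2030 1:00 PM.
Dec 21 2030 1:00 PM + 11 h = Dec 22 2030 12:00 AM.
Dec 22 2030 12:00 AM + 11 h = Dec 22 2030 11:00 AM.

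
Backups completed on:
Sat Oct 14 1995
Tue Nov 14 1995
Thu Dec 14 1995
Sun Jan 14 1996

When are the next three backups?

Gaps: 31, 30, 31 days — not constant. Every event is on the 14th of the month.
Pattern: the 14th of each month.
February 1996: Wed Feb 14 1996.
Next: March 1996 → Thu Mar 14 1996.
Next: April 1996 → Sun Apr 14 1996.

Wed Feb 14 1996, Thu Mar 14 1996, Sun Apr 14 1996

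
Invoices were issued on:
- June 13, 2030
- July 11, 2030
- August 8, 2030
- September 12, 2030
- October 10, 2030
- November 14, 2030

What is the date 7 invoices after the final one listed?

All dates are Thursdays, 28, 28, 35, 28, 35 days apart.
Specifically, the 2nd Thursday of each month.
December 2030 — 2nd Thursday is December 12, 2030.
January 2031 — 2nd Thursday is January 9, 2031.
2nd Thursday of February 2031: February 13, 2031.
2nd Thursday of March 2031: March 13, 2031.
April 2031 — 2nd Thursday is April 10, 2031.
May 2031 — 2nd Thursday is May 8, 2031.
2nd Thursday of June 2031: June 12, 2031.

June 12, 2031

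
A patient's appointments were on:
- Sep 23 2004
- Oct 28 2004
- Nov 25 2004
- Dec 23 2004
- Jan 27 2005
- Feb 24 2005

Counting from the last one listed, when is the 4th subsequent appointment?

All dates are Thursdays, 35, 28, 28, 35, 28 days apart.
Specifically, the 4th Thursday of each month.
4th Thursday of March 2005: Mar 24 2005.
4th Thursday of April 2005: Apr 28 2005.
May 2005 — 4th Thursday is May 26 2005.
June 2005 — 4th Thursday is Jun 23 2005.

Jun 23 2005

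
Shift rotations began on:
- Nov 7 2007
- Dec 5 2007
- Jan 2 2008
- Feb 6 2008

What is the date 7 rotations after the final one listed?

These are Wednesdays at 28- or 35-day spacing (28, 28, 35).
The pattern: 1st Wednesday of the month.
1st Wednesday of March 2008: Mar 5 2008.
1st Wednesday of April 2008: Apr 2 2008.
May 2008 — 1st Wednesday is May 7 2008.
1st Wednesday of June 2008: Jun 4 2008.
1st Wednesday of July 2008: Jul 2 2008.
1st Wednesday of August 2008: Aug 6 2008.
1st Wednesday of September 2008: Sep 3 2008.

Sep 3 2008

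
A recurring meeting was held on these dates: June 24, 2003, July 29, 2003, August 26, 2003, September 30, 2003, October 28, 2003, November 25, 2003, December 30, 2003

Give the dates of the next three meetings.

January 27, 2004; February 24, 2004; March 30, 2004

These are Tuesdays with 35, 28, 35, 28, 28, 35-day gaps.
Each is the final Tuesday of its month — July 29, 2003 is past the 28th, so '4th Tuesday' doesn't fit.
January 2004 ends with Tuesday January 27, 2004.
Last Tuesday of February 2004: February 24, 2004.
Last Tuesday of March 2004: March 30, 2004.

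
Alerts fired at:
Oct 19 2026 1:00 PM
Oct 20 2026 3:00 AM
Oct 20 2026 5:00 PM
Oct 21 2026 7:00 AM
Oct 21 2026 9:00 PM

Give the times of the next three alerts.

Oct 22 2026 11:00 AM, Oct 23 2026 1:00 AM, Oct 23 2026 3:00 PM

Spacing: 14, 14, 14, 14 h — constant 14 h.
Oct 21 2026 9:00 PM + 14 h = Oct 22 2026 11:00 AM.
Oct 22 2026 11:00 AM + 14 h = Oct 23 2026 1:00 AM.
Oct 23 2026 1:00 AM + 14 h = Oct 23 2026 3:00 PM.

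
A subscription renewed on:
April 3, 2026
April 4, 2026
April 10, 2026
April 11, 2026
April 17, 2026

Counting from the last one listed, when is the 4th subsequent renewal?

May 1, 2026

The gap pattern 1, 6, 1, 6 repeats every 2 events.
These are the Fridays and Saturdays of each week.
The following Saturday is April 18, 2026.
Next Friday: April 24, 2026.
The following Saturday is April 25, 2026.
Next Friday: May 1, 2026.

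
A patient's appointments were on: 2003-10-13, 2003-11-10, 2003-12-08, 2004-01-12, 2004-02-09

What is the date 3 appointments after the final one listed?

2004-05-10

Gaps: 28, 28, 35, 28 days — a mix of 28 and 35. Every date is a Monday.
Each is the 2nd Monday of its month.
2nd Monday of March 2004: 2004-03-08.
2nd Monday of April 2004: 2004-04-12.
May 2004 — 2nd Monday is 2004-05-10.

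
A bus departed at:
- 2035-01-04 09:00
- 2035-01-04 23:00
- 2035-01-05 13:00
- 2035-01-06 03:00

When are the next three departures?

The interval is a steady 14 hours (14, 14, 14).
2035-01-06 03:00 + 14 h = 2035-01-06 17:00.
2035-01-06 17:00 + 14 h = 2035-01-07 07:00.
2035-01-07 07:00 + 14 h = 2035-01-07 21:00.

2035-01-06 17:00, 2035-01-07 07:00, 2035-01-07 21:00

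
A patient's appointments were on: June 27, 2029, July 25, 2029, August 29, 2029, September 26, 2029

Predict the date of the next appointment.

October 31, 2029

All Wednesdays; the gaps (28, 35, 28) vary with month length.
This is the last Wednesday of each month.
Last Wednesday of October 2029: October 31, 2029.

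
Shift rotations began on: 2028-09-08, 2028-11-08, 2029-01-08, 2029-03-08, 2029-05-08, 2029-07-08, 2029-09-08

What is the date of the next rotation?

The day-of-month is always 8 (61, 61, 59, 61, 61, 62 days between events).
So this recurs on the 8th of every 2 months.
Next: November 2029 → 2029-11-08.

2029-11-08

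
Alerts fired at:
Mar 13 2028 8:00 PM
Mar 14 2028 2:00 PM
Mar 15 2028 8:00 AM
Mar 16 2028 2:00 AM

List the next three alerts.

Mar 16 2028 8:00 PM, Mar 17 2028 2:00 PM, Mar 18 2028 8:00 AM

The interval is a steady 18 hours (18, 18, 18).
Mar 16 2028 2:00 AM + 18 h = Mar 16 2028 8:00 PM.
Mar 16 2028 8:00 PM + 18 h = Mar 17 2028 2:00 PM.
Mar 17 2028 2:00 PM + 18 h = Mar 18 2028 8:00 AM.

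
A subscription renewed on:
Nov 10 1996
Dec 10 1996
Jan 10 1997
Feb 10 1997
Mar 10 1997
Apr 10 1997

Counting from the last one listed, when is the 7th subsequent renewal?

The day-of-month is always 10 (30, 31, 31, 28, 31 days between events).
So this recurs on the 10th of each month.
Next: May 1997 → May 10 1997.
Next: June 1997 → Jun 10 1997.
July 1997: Jul 10 1997.
August 1997: Aug 10 1997.
Next: September 1997 → Sep 10 1997.
Next: October 1997 → Oct 10 1997.
Next: November 1997 → Nov 10 1997.

Nov 10 1997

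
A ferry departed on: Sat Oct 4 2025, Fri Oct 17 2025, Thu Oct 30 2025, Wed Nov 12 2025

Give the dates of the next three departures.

The spacing is 13, 13, 13 days — always 13 days.
Wed Nov 12 2025 + 13 days = Tue Nov 25 2025.
Tue Nov 25 2025 + 13 days = Mon Dec 8 2025.
Mon Dec 8 2025 + 13 days = Sun Dec 21 2025.

Tue Nov 25 2025, Mon Dec 8 2025, Sun Dec 21 2025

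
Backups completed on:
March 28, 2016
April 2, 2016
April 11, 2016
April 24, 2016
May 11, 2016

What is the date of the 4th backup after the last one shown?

Gaps: 5, 9, 13, 17 days — each gap is 4 larger than the previous one.
Next gap: 21 days. May 11, 2016 + 21 days = June 1, 2016.
Next gap: 25 days. June 1, 2016 + 25 days = June 26, 2016.
Next gap: 29 days. June 26, 2016 + 29 days = July 25, 2016.
Next gap: 33 days. July 25, 2016 + 33 days = August 27, 2016.

August 27, 2016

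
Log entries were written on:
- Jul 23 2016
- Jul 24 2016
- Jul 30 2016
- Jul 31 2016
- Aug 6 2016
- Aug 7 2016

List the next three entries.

Aug 13 2016, Aug 14 2016, Aug 20 2016

Gaps: 1, 6, 1, 6, 1 days — not constant, but cyclic with period 2.
The events fall on every Saturday and Sunday.
Next Saturday: Aug 13 2016.
The following Sunday is Aug 14 2016.
Next Saturday: Aug 20 2016.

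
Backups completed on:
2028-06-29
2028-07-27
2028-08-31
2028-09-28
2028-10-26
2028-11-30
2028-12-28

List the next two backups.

2029-01-25, 2029-02-22

Every date is a Thursday; gaps 28, 35, 28, 28, 35, 28 days.
Each is the last Thursday of its month (at least one falls on the 29th or later, ruling out '4th Thursday').
Last Thursday of January 2029: 2029-01-25.
February 2029 ends with Thursday 2029-02-22.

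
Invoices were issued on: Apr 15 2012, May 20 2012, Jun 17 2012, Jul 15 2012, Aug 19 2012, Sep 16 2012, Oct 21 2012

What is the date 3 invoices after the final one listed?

Jan 20 2013

These are Sundays at 28- or 35-day spacing (35, 28, 28, 35, 28, 35).
The pattern: 3rd Sunday of the month.
November 2012 — 3rd Sunday is Nov 18 2012.
3rd Sunday of December 2012: Dec 16 2012.
3rd Sunday of January 2013: Jan 20 2013.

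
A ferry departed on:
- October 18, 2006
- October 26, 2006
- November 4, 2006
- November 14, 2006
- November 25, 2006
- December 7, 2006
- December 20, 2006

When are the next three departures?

Gaps: 8, 9, 10, 11, 12, 13 days — each gap is 1 larger than the previous one.
Next gap: 14 days. December 20, 2006 + 14 days = January 3, 2007.
Next gap: 15 days. January 3, 2007 + 15 days = January 18, 2007.
Next gap: 16 days. January 18, 2007 + 16 days = February 3, 2007.

January 3, 2007; January 18, 2007; February 3, 2007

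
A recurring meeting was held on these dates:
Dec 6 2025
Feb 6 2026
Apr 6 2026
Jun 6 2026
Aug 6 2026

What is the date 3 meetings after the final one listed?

Gaps: 62, 59, 61, 61 days — not constant. Every event is on the 6th of the month.
Pattern: the 6th of every 2 months.
October 2026: Oct 6 2026.
Next: December 2026 → Dec 6 2026.
Next: February 2027 → Feb 6 2027.

Feb 6 2027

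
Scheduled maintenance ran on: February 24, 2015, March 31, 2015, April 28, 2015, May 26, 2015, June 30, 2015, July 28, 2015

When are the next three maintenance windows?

August 25, 2015; September 29, 2015; October 27, 2015

Every date is a Tuesday; gaps 35, 28, 28, 35, 28 days.
Each is the last Tuesday of its month (at least one falls on the 29th or later, ruling out '4th Tuesday').
Last Tuesday of August 2015: August 25, 2015.
September 2015 ends with Tuesday September 29, 2015.
October 2015 ends with Tuesday October 27, 2015.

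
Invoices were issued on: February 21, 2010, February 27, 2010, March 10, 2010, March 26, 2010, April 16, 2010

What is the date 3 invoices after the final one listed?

July 18, 2010

The spacing grows by 5 each time: 6, 11, 16, 21 days.
Next gap: 26 days. April 16, 2010 + 26 days = May 12, 2010.
Next gap: 31 days. May 12, 2010 + 31 days = June 12, 2010.
Next gap: 36 days. June 12, 2010 + 36 days = July 18, 2010.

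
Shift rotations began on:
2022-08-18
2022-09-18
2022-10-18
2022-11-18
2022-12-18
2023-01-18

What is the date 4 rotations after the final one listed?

Each date is the 18th; the gaps (31, 30, 31, 30, 31) track the month lengths.
The rule is the 18th of each month.
February 2023: 2023-02-18.
March 2023: 2023-03-18.
April 2023: 2023-04-18.
May 2023: 2023-05-18.

2023-05-18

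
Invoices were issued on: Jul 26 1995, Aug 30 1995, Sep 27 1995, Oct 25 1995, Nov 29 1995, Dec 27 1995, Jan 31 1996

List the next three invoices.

All Wednesdays; the gaps (35, 28, 28, 35, 28, 35) vary with month length.
This is the last Wednesday of each month.
Last Wednesday of February 1996: Feb 28 1996.
March 1996 ends with Wednesday Mar 27 1996.
April 1996 ends with Wednesday Apr 24 1996.

Feb 28 1996, Mar 27 1996, Apr 24 1996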